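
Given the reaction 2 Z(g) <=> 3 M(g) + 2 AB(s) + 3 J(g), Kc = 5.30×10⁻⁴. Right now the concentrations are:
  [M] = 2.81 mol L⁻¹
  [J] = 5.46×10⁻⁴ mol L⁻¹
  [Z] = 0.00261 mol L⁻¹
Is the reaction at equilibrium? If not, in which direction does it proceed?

no net change (already at equilibrium)

(AB is a pure solid — omitted from Qc.)
Qc = [M]³·[J]³ / [Z]² = (2.81)³·(5.46×10⁻⁴)³ / (0.00261)² = 5.30×10⁻⁴
Qc = 5.30×10⁻⁴ = Kc, so the system is already at equilibrium.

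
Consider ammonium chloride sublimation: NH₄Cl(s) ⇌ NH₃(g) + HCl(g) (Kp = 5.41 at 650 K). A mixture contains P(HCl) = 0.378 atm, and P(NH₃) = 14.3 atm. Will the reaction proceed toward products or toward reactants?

(NH₄Cl is a pure solid — omitted from Qp.)
Qp = P(NH₃)·P(HCl) = (14.3)·(0.378) = 5.41
Qp = 5.41 = Kp, so the system is already at equilibrium.

neither direction; the system is at equilibrium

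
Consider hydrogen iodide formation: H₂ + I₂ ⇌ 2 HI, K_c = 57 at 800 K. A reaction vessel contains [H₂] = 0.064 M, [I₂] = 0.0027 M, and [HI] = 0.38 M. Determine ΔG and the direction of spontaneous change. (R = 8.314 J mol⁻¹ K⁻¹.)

ΔG = 17.9 kJ/mol; the forward reaction is non-spontaneous

Q_c = [HI]² / ([H₂]·[I₂]) = (0.38)² / ((0.064)·(0.0027)) = 836
ΔG = RT ln(Q_c/K_c) = (8.314 J mol⁻¹ K⁻¹)(800 K) × ln(836/57)
   = (6.651 kJ/mol)(2.686) = 17.9 kJ/mol
ΔG > 0, so the forward reaction is non-spontaneous (proceeds in reverse).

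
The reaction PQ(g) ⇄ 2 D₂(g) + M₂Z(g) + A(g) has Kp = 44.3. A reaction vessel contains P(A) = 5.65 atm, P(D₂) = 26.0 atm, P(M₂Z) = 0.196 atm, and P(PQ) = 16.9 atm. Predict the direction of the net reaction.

Qp = P(D₂)²·P(M₂Z)·P(A) / P(PQ) = (26.0)²·(0.196)·(5.65) / (16.9) = 44.3
Qp = 44.3 = Kp, so the system is already at equilibrium.

neither direction; the system is at equilibrium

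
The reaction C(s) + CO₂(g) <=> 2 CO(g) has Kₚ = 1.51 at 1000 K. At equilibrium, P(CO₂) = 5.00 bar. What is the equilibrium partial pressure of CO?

P(CO) = 2.75 bar

(C is a pure solid — omitted from Kₚ.)
At equilibrium, Kₚ = P(CO)² / P(CO₂) = 1.51.
(P(CO))² / (5.00) = 1.51
P(CO)² = 7.55 ⇒ P(CO) = 2.75 bar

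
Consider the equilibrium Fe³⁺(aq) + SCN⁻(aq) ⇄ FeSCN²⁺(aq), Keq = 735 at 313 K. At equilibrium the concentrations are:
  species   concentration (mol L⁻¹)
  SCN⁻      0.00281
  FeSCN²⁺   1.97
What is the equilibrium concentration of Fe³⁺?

At equilibrium, Keq = [FeSCN²⁺] / ([Fe³⁺]·[SCN⁻]) = 735.
(1.97) / (([Fe³⁺])·(0.00281)) = 735
[Fe³⁺] = 0.954 mol L⁻¹

[Fe³⁺] = 0.954 mol L⁻¹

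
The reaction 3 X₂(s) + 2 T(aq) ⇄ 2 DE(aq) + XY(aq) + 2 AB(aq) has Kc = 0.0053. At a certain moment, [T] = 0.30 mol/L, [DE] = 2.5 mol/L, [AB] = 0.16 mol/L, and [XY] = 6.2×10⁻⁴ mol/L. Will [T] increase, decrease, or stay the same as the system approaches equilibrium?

(X₂ is a pure solid — omitted from Qc.)
Qc = [DE]²·[XY]·[AB]² / [T]² = (2.5)²·(6.2×10⁻⁴)·(0.16)² / (0.30)² = 0.0011
Qc = 0.0011 < Kc = 0.0053: net forward reaction.
T is a reactant, so it decreases.

decrease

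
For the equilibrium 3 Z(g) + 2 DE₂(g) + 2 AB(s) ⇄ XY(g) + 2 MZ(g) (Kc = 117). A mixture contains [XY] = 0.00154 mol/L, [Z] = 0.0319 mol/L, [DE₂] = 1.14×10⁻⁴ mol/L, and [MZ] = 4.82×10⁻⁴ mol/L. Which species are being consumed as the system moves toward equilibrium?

XY, MZ (products)

(AB is a pure solid — omitted from Qc.)
Qc = [XY]·[MZ]² / ([Z]³·[DE₂]²) = (0.00154)·(4.82×10⁻⁴)² / ((0.0319)³·(1.14×10⁻⁴)²) = 848
Qc = 848 > Kc = 117: net reverse reaction.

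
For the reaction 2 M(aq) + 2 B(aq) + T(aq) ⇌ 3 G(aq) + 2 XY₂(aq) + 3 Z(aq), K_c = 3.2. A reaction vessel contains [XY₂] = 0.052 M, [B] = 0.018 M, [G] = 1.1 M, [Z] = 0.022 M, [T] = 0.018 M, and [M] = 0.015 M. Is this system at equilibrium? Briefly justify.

Q_c = [G]³·[XY₂]²·[Z]³ / ([M]²·[B]²·[T]) = (1.1)³·(0.052)²·(0.022)³ / ((0.015)²·(0.018)²·(0.018)) = 29
Q_c = 29 > K_c = 3.2: net reverse reaction.

no; Q > K, reaction proceeds in reverse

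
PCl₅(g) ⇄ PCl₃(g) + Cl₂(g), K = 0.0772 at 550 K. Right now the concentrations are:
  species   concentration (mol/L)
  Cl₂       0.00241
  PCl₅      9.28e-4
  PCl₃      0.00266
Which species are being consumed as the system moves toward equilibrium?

Q = [PCl₃]·[Cl₂] / [PCl₅] = (0.00266)·(0.00241) / (9.28e-4) = 0.00691
Q = 0.00691 < K = 0.0772: net forward reaction.

PCl₅ (reactants)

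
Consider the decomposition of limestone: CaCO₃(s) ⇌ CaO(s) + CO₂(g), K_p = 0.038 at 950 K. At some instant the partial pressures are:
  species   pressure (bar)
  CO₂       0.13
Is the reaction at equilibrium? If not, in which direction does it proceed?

in the reverse direction

(CaCO₃, CaO are pure solids — omitted from Q_p.)
Q_p = P(CO₂) = 0.13
Q_p = 0.13 > K_p = 0.038, so the reverse reaction proceeds.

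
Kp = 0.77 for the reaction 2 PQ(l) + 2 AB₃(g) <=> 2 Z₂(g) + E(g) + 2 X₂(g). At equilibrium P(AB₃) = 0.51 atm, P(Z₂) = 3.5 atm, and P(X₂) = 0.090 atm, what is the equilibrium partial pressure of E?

P(E) = 2.0 atm

(PQ is a pure liquid — omitted from Kp.)
At equilibrium, Kp = P(Z₂)²·P(E)·P(X₂)² / P(AB₃)² = 0.77.
(3.5)²·(P(E))·(0.090)² / (0.51)² = 0.77
P(E) = 2.02 = 2.0 atm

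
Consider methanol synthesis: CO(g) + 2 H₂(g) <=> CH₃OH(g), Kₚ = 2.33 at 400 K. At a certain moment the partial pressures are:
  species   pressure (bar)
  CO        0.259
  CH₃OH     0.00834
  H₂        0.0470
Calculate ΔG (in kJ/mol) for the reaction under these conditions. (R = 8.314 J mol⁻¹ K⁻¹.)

ΔG = 6.10 kJ/mol

Qₚ = P(CH₃OH) / (P(CO)·P(H₂)²) = (0.00834) / ((0.259)·(0.0470)²) = 14.6
ΔG = RT ln(Qₚ/Kₚ) = (8.314 J mol⁻¹ K⁻¹)(400 K) × ln(14.6/2.33)
   = (3.326 kJ/mol)(1.835) = 6.10 kJ/mol
ΔG > 0, so the forward reaction is non-spontaneous (proceeds in reverse).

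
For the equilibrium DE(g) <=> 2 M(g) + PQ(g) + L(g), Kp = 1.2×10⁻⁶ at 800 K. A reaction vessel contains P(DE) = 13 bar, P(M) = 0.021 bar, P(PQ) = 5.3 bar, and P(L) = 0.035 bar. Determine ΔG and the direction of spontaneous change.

ΔG = 11.0 kJ/mol; the forward reaction is non-spontaneous

Qp = P(M)²·P(PQ)·P(L) / P(DE) = (0.021)²·(5.3)·(0.035) / (13) = 6.29×10⁻⁶
ΔG = RT ln(Qp/Kp) = (8.314 J mol⁻¹ K⁻¹)(800 K) × ln(6.29×10⁻⁶/1.2×10⁻⁶)
   = (6.651 kJ/mol)(1.657) = 11.0 kJ/mol
ΔG > 0, so the forward reaction is non-spontaneous (proceeds in reverse).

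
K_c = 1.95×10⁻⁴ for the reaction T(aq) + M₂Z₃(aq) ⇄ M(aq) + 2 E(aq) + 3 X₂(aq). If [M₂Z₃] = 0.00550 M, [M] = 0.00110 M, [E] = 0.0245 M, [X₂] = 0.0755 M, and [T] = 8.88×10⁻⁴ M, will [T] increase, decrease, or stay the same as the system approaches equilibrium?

Q_c = [M]·[E]²·[X₂]³ / ([T]·[M₂Z₃]) = (0.00110)·(0.0245)²·(0.0755)³ / ((8.88×10⁻⁴)·(0.00550)) = 5.82×10⁻⁵
Q_c = 5.82×10⁻⁵ < K_c = 1.95×10⁻⁴: net forward reaction.
T is a reactant, so it decreases.

decrease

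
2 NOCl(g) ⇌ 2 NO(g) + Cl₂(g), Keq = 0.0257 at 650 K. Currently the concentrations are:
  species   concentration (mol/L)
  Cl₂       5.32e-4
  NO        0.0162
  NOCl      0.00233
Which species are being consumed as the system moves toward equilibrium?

Q = [NO]²·[Cl₂] / [NOCl]² = (0.0162)²·(5.32e-4) / (0.00233)² = 0.0257
Q = 0.0257 = Keq; the system is at equilibrium.

none (at equilibrium)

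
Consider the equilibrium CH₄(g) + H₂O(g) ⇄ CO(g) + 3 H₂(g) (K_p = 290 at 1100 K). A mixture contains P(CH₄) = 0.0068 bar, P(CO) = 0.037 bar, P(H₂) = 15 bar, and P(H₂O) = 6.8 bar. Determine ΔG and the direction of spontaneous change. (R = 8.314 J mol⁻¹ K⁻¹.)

Q_p = P(CO)·P(H₂)³ / (P(CH₄)·P(H₂O)) = (0.037)·(15)³ / ((0.0068)·(6.8)) = 2700
ΔG = RT ln(Q_p/K_p) = (8.314 J mol⁻¹ K⁻¹)(1100 K) × ln(2700/290)
   = (9.145 kJ/mol)(2.231) = 20.4 kJ/mol
ΔG > 0, so the forward reaction is non-spontaneous (proceeds in reverse).

ΔG = 20.4 kJ/mol; the forward reaction is non-spontaneous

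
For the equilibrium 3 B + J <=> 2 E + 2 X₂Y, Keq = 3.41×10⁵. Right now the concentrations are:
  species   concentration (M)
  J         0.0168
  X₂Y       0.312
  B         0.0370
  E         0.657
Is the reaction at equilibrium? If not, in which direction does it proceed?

Q = [E]²·[X₂Y]² / ([B]³·[J]) = (0.657)²·(0.312)² / ((0.0370)³·(0.0168)) = 49400
Q = 49400 < Keq = 3.41×10⁵, so the forward reaction proceeds.

forward (toward products)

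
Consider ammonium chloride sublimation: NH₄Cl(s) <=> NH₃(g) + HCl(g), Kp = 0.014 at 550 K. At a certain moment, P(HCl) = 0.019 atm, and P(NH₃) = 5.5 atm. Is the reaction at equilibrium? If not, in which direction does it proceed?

to the left

(NH₄Cl is a pure solid — omitted from Qp.)
Qp = P(NH₃)·P(HCl) = (5.5)·(0.019) = 0.10
Qp = 0.10 > Kp = 0.014, so the reverse reaction proceeds.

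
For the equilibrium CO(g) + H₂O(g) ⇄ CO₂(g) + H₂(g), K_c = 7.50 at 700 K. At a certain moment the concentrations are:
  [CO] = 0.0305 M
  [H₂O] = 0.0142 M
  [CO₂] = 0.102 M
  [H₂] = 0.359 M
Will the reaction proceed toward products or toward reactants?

Q_c = [CO₂]·[H₂] / ([CO]·[H₂O]) = (0.102)·(0.359) / ((0.0305)·(0.0142)) = 84.5
Q_c = 84.5 > K_c = 7.50, so the reverse reaction proceeds.

toward reactants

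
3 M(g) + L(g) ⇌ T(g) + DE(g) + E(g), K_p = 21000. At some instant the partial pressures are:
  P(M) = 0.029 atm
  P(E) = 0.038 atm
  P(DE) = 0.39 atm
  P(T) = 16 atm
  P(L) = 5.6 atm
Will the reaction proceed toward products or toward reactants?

to the right

Q_p = P(T)·P(DE)·P(E) / (P(M)³·P(L)) = (16)·(0.39)·(0.038) / ((0.029)³·(5.6)) = 1700
Q_p = 1700 < K_p = 21000, so the forward reaction proceeds.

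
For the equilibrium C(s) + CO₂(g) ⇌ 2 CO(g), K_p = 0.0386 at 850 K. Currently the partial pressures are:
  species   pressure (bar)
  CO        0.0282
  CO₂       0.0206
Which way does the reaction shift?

at equilibrium

(C is a pure solid — omitted from Q_p.)
Q_p = P(CO)² / P(CO₂) = (0.0282)² / (0.0206) = 0.0386
Q_p = 0.0386 = K_p, so the system is already at equilibrium.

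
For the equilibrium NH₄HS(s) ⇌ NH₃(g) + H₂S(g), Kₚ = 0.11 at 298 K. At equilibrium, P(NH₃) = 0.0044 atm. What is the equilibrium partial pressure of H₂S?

P(H₂S) = 25 atm

(NH₄HS is a pure solid — omitted from Kₚ.)
At equilibrium, Kₚ = P(NH₃)·P(H₂S) = 0.11.
(0.0044)·(P(H₂S)) = 0.11
P(H₂S) = 25.0 = 25 atm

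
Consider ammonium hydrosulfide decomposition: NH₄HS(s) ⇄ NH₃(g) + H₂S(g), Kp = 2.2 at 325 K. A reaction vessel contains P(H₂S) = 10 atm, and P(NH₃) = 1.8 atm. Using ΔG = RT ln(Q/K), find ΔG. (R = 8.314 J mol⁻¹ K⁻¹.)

ΔG = 5.68 kJ/mol

(NH₄HS is a pure solid — omitted from Qp.)
Qp = P(NH₃)·P(H₂S) = (1.8)·(10) = 18.0
ΔG = RT ln(Qp/Kp) = (8.314 J mol⁻¹ K⁻¹)(325 K) × ln(18.0/2.2)
   = (2.702 kJ/mol)(2.102) = 5.68 kJ/mol
ΔG > 0, so the forward reaction is non-spontaneous (proceeds in reverse).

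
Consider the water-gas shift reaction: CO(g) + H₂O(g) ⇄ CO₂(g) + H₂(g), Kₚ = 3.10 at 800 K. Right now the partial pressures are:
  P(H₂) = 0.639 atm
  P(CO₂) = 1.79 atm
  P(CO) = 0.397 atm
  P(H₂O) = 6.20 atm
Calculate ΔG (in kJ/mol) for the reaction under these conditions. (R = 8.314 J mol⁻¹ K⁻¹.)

ΔG = -12.6 kJ/mol

Qₚ = P(CO₂)·P(H₂) / (P(CO)·P(H₂O)) = (1.79)·(0.639) / ((0.397)·(6.20)) = 0.465
ΔG = RT ln(Qₚ/Kₚ) = (8.314 J mol⁻¹ K⁻¹)(800 K) × ln(0.465/3.10)
   = (6.651 kJ/mol)(-1.897) = -12.6 kJ/mol
ΔG < 0, so the forward reaction is spontaneous (proceeds forward).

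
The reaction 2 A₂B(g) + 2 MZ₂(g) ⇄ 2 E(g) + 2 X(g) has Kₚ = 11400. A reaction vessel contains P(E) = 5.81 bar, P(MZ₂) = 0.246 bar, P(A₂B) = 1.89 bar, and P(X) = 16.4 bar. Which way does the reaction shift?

Qₚ = P(E)²·P(X)² / (P(A₂B)²·P(MZ₂)²) = (5.81)²·(16.4)² / ((1.89)²·(0.246)²) = 42000
Qₚ = 42000 > Kₚ = 11400, so the reverse reaction proceeds.

toward reactants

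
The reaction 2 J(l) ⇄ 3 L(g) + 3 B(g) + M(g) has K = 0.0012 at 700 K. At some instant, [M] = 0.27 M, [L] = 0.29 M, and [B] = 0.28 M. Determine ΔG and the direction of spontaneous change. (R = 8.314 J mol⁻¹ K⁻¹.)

ΔG = -12.3 kJ/mol; the forward reaction is spontaneous

(J is a pure liquid — omitted from Q.)
Q = [L]³·[B]³·[M] = (0.29)³·(0.28)³·(0.27) = 1.45e-4
ΔG = RT ln(Q/K) = (8.314 J mol⁻¹ K⁻¹)(700 K) × ln(1.45e-4/0.0012)
   = (5.820 kJ/mol)(-2.113) = -12.3 kJ/mol
ΔG < 0, so the forward reaction is spontaneous (proceeds forward).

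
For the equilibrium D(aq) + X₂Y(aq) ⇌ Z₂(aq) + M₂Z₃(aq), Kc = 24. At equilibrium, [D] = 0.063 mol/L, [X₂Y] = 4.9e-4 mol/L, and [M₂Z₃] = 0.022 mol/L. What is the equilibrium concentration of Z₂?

[Z₂] = 0.034 mol/L

At equilibrium, Kc = [Z₂]·[M₂Z₃] / ([D]·[X₂Y]) = 24.
([Z₂])·(0.022) / ((0.063)·(4.9e-4)) = 24
[Z₂] = 0.0337 = 0.034 mol/L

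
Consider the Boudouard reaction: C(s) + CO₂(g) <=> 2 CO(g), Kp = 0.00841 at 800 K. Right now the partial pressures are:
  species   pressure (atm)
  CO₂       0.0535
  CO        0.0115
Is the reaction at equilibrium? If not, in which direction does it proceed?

in the forward direction

(C is a pure solid — omitted from Qp.)
Qp = P(CO)² / P(CO₂) = (0.0115)² / (0.0535) = 0.00247
Qp = 0.00247 < Kp = 0.00841, so the forward reaction proceeds.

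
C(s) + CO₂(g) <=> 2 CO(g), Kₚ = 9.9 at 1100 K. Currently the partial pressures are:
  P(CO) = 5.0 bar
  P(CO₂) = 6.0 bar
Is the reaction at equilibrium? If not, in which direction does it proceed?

in the forward direction

(C is a pure solid — omitted from Qₚ.)
Qₚ = P(CO)² / P(CO₂) = (5.0)² / (6.0) = 4.2
Qₚ = 4.2 < Kₚ = 9.9, so the forward reaction proceeds.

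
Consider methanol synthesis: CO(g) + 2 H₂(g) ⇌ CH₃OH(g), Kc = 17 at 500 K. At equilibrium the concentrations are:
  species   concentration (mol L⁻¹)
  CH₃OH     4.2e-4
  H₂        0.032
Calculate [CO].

At equilibrium, Kc = [CH₃OH] / ([CO]·[H₂]²) = 17.
(4.2e-4) / (([CO])·(0.032)²) = 17
[CO] = 0.0241 = 0.024 mol L⁻¹

[CO] = 0.024 mol L⁻¹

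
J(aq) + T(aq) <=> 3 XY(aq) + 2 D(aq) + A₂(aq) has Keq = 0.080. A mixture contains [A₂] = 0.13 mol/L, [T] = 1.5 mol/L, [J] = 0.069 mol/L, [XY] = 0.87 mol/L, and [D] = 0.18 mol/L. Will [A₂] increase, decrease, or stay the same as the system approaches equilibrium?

increase

Q = [XY]³·[D]²·[A₂] / ([J]·[T]) = (0.87)³·(0.18)²·(0.13) / ((0.069)·(1.5)) = 0.027
Q = 0.027 < Keq = 0.080: net forward reaction.
A₂ is a product, so it increases.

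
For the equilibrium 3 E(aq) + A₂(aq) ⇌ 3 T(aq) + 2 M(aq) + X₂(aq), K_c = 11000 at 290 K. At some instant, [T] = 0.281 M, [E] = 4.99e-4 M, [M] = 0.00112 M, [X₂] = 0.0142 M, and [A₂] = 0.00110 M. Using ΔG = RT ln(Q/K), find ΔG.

Q_c = [T]³·[M]²·[X₂] / ([E]³·[A₂]) = (0.281)³·(0.00112)²·(0.0142) / ((4.99e-4)³·(0.00110)) = 2890
ΔG = RT ln(Q_c/K_c) = (8.314 J mol⁻¹ K⁻¹)(290 K) × ln(2890/11000)
   = (2.411 kJ/mol)(-1.337) = -3.22 kJ/mol
ΔG < 0, so the forward reaction is spontaneous (proceeds forward).

ΔG = -3.22 kJ/mol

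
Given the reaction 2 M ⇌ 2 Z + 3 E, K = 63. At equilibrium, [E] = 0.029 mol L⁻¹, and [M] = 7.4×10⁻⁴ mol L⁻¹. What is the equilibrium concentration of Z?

[Z] = 1.2 mol L⁻¹

At equilibrium, K = [Z]²·[E]³ / [M]² = 63.
([Z])²·(0.029)³ / (7.4×10⁻⁴)² = 63
[Z]² = 1.41 ⇒ [Z] = 1.2 mol L⁻¹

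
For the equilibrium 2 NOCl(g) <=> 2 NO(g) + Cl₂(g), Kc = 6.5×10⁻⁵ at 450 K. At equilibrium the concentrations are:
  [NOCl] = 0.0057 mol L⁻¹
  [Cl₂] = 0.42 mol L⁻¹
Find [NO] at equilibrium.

[NO] = 7.1×10⁻⁵ mol L⁻¹

At equilibrium, Kc = [NO]²·[Cl₂] / [NOCl]² = 6.5×10⁻⁵.
([NO])²·(0.42) / (0.0057)² = 6.5×10⁻⁵
[NO]² = 5.03×10⁻⁹ ⇒ [NO] = 7.1×10⁻⁵ mol L⁻¹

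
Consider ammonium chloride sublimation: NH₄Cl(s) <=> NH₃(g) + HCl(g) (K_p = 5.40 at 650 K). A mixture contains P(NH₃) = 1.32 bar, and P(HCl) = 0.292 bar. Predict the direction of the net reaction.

forward (toward products)

(NH₄Cl is a pure solid — omitted from Q_p.)
Q_p = P(NH₃)·P(HCl) = (1.32)·(0.292) = 0.385
Q_p = 0.385 < K_p = 5.40, so the forward reaction proceeds.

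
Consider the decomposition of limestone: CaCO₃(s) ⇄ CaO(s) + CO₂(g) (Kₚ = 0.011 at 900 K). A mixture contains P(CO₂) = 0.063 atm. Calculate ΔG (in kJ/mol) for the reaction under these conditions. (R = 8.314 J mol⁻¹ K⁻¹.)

(CaCO₃, CaO are pure solids — omitted from Qₚ.)
Qₚ = P(CO₂) = 0.0630
ΔG = RT ln(Qₚ/Kₚ) = (8.314 J mol⁻¹ K⁻¹)(900 K) × ln(0.0630/0.011)
   = (7.483 kJ/mol)(1.745) = 13.1 kJ/mol
ΔG > 0, so the forward reaction is non-spontaneous (proceeds in reverse).

ΔG = 13.1 kJ/mol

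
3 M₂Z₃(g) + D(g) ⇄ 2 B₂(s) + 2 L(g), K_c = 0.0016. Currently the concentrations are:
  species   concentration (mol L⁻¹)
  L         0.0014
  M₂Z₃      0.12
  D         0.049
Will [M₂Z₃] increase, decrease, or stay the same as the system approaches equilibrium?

increase

(B₂ is a pure solid — omitted from Q_c.)
Q_c = [L]² / ([M₂Z₃]³·[D]) = (0.0014)² / ((0.12)³·(0.049)) = 0.023
Q_c = 0.023 > K_c = 0.0016: net reverse reaction.
M₂Z₃ is a reactant, so it increases.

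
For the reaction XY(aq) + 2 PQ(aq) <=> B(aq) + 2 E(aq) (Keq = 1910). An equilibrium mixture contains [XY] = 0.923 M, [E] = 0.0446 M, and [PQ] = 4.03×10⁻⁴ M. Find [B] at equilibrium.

At equilibrium, Keq = [B]·[E]² / ([XY]·[PQ]²) = 1910.
([B])·(0.0446)² / ((0.923)·(4.03×10⁻⁴)²) = 1910
[B] = 0.144 M

[B] = 0.144 M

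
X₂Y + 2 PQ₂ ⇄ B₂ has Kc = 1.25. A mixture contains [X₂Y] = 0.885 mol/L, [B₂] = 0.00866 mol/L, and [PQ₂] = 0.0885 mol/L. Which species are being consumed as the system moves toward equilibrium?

none (at equilibrium)

Qc = [B₂] / ([X₂Y]·[PQ₂]²) = (0.00866) / ((0.885)·(0.0885)²) = 1.25
Qc = 1.25 = Kc; the system is at equilibrium.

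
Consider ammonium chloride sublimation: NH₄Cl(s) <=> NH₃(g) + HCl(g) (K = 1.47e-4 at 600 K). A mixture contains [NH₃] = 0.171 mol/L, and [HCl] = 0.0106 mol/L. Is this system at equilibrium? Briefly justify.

(NH₄Cl is a pure solid — omitted from Q.)
Q = [NH₃]·[HCl] = (0.171)·(0.0106) = 0.00181
Q = 0.00181 > K = 1.47e-4: net reverse reaction.

no; Q > K, reaction proceeds in reverse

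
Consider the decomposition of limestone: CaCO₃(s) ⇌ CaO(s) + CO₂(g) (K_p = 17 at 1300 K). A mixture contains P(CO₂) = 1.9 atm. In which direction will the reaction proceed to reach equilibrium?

to the right

(CaCO₃, CaO are pure solids — omitted from Q_p.)
Q_p = P(CO₂) = 1.9
Q_p = 1.9 < K_p = 17, so the forward reaction proceeds.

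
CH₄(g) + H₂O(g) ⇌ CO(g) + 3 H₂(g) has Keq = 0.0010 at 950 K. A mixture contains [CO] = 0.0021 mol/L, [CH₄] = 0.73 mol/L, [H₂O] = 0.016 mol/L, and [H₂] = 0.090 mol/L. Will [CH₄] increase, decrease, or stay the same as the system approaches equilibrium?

decrease

Q = [CO]·[H₂]³ / ([CH₄]·[H₂O]) = (0.0021)·(0.090)³ / ((0.73)·(0.016)) = 1.3×10⁻⁴
Q = 1.3×10⁻⁴ < Keq = 0.0010: net forward reaction.
CH₄ is a reactant, so it decreases.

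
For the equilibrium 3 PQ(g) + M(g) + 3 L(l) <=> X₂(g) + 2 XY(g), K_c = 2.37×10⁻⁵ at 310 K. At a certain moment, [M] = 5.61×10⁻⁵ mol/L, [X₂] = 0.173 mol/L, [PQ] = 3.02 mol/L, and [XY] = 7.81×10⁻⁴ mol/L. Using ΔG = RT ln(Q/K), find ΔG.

ΔG = 2.73 kJ/mol

(L is a pure liquid — omitted from Q_c.)
Q_c = [X₂]·[XY]² / ([PQ]³·[M]) = (0.173)·(7.81×10⁻⁴)² / ((3.02)³·(5.61×10⁻⁵)) = 6.83×10⁻⁵
ΔG = RT ln(Q_c/K_c) = (8.314 J mol⁻¹ K⁻¹)(310 K) × ln(6.83×10⁻⁵/2.37×10⁻⁵)
   = (2.577 kJ/mol)(1.058) = 2.73 kJ/mol
ΔG > 0, so the forward reaction is non-spontaneous (proceeds in reverse).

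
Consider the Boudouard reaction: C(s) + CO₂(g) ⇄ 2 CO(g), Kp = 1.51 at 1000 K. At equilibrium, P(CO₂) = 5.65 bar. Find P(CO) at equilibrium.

P(CO) = 2.92 bar

(C is a pure solid — omitted from Kp.)
At equilibrium, Kp = P(CO)² / P(CO₂) = 1.51.
(P(CO))² / (5.65) = 1.51
P(CO)² = 8.53 ⇒ P(CO) = 2.92 bar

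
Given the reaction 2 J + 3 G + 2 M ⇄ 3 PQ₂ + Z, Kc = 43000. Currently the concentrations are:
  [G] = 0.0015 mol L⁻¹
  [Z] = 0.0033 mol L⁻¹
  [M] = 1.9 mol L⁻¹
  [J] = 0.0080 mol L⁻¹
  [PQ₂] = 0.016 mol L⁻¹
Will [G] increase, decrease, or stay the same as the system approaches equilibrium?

decrease

Qc = [PQ₂]³·[Z] / ([J]²·[G]³·[M]²) = (0.016)³·(0.0033) / ((0.0080)²·(0.0015)³·(1.9)²) = 17000
Qc = 17000 < Kc = 43000: net forward reaction.
G is a reactant, so it decreases.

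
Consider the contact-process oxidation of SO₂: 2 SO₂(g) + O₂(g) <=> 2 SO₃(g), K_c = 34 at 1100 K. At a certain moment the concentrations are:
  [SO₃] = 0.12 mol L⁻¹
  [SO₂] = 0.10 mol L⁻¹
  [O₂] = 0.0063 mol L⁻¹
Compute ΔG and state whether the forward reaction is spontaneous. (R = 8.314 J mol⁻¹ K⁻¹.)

ΔG = 17.4 kJ/mol; the forward reaction is non-spontaneous

Q_c = [SO₃]² / ([SO₂]²·[O₂]) = (0.12)² / ((0.10)²·(0.0063)) = 229
ΔG = RT ln(Q_c/K_c) = (8.314 J mol⁻¹ K⁻¹)(1100 K) × ln(229/34)
   = (9.145 kJ/mol)(1.907) = 17.4 kJ/mol
ΔG > 0, so the forward reaction is non-spontaneous (proceeds in reverse).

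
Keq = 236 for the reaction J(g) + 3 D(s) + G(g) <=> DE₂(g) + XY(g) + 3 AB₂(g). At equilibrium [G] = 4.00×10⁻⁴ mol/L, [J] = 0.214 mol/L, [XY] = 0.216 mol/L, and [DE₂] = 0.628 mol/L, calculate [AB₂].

[AB₂] = 0.530 mol/L

(D is a pure solid — omitted from Keq.)
At equilibrium, Keq = [DE₂]·[XY]·[AB₂]³ / ([J]·[G]) = 236.
(0.628)·(0.216)·([AB₂])³ / ((0.214)·(4.00×10⁻⁴)) = 236
[AB₂]³ = 0.149 ⇒ [AB₂] = 0.530 mol/L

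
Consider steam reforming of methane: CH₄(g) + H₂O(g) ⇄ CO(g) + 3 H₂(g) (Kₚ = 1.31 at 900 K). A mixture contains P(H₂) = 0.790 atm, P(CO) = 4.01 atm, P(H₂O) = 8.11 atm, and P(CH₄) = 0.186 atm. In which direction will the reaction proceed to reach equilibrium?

neither direction; the system is at equilibrium

Qₚ = P(CO)·P(H₂)³ / (P(CH₄)·P(H₂O)) = (4.01)·(0.790)³ / ((0.186)·(8.11)) = 1.31
Qₚ = 1.31 = Kₚ, so the system is already at equilibrium.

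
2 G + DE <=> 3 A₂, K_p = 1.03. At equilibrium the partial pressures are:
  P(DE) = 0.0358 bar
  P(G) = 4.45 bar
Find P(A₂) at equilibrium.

At equilibrium, K_p = P(A₂)³ / (P(G)²·P(DE)) = 1.03.
(P(A₂))³ / ((4.45)²·(0.0358)) = 1.03
P(A₂)³ = 0.730 ⇒ P(A₂) = 0.900 bar

P(A₂) = 0.900 bar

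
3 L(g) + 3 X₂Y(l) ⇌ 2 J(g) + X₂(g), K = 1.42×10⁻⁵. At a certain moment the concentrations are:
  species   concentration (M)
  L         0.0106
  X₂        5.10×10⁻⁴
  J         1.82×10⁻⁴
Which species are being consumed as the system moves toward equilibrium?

none (at equilibrium)

(X₂Y is a pure liquid — omitted from Q.)
Q = [J]²·[X₂] / [L]³ = (1.82×10⁻⁴)²·(5.10×10⁻⁴) / (0.0106)³ = 1.42×10⁻⁵
Q = 1.42×10⁻⁵ = K; the system is at equilibrium.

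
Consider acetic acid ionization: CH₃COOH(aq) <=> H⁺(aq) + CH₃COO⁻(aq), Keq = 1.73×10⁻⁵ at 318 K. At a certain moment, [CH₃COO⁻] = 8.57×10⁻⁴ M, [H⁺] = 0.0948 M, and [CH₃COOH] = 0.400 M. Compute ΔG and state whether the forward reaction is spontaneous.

Q = [H⁺]·[CH₃COO⁻] / [CH₃COOH] = (0.0948)·(8.57×10⁻⁴) / (0.400) = 2.03×10⁻⁴
ΔG = RT ln(Q/Keq) = (8.314 J mol⁻¹ K⁻¹)(318 K) × ln(2.03×10⁻⁴/1.73×10⁻⁵)
   = (2.644 kJ/mol)(2.462) = 6.51 kJ/mol
ΔG > 0, so the forward reaction is non-spontaneous (proceeds in reverse).

ΔG = 6.51 kJ/mol; the forward reaction is non-spontaneous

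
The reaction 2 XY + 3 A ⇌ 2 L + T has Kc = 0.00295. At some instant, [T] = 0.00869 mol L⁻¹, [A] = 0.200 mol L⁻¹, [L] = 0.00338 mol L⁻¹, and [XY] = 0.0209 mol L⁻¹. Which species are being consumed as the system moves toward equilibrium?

Qc = [L]²·[T] / ([XY]²·[A]³) = (0.00338)²·(0.00869) / ((0.0209)²·(0.200)³) = 0.0284
Qc = 0.0284 > Kc = 0.00295: net reverse reaction.

L, T (products)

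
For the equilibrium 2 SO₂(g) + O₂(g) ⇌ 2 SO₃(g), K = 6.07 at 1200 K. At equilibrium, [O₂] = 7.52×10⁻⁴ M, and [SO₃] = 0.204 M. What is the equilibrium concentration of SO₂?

[SO₂] = 3.02 M

At equilibrium, K = [SO₃]² / ([SO₂]²·[O₂]) = 6.07.
(0.204)² / (([SO₂])²·(7.52×10⁻⁴)) = 6.07
[SO₂]² = 9.12 ⇒ [SO₂] = 3.02 M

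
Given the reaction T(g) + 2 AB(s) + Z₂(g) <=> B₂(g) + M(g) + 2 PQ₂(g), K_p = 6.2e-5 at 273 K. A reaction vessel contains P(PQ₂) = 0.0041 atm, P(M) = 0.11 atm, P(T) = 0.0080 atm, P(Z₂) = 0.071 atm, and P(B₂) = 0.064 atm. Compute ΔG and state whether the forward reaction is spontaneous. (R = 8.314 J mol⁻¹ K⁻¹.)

ΔG = 2.75 kJ/mol; the forward reaction is non-spontaneous

(AB is a pure solid — omitted from Q_p.)
Q_p = P(B₂)·P(M)·P(PQ₂)² / (P(T)·P(Z₂)) = (0.064)·(0.11)·(0.0041)² / ((0.0080)·(0.071)) = 2.08e-4
ΔG = RT ln(Q_p/K_p) = (8.314 J mol⁻¹ K⁻¹)(273 K) × ln(2.08e-4/6.2e-5)
   = (2.270 kJ/mol)(1.210) = 2.75 kJ/mol
ΔG > 0, so the forward reaction is non-spontaneous (proceeds in reverse).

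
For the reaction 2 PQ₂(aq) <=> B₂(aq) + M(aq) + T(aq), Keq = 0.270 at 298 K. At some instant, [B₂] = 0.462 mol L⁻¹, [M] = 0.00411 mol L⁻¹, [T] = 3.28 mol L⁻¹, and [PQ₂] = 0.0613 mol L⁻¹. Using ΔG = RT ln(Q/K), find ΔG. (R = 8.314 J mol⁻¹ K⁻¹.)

Q = [B₂]·[M]·[T] / [PQ₂]² = (0.462)·(0.00411)·(3.28) / (0.0613)² = 1.66
ΔG = RT ln(Q/Keq) = (8.314 J mol⁻¹ K⁻¹)(298 K) × ln(1.66/0.270)
   = (2.478 kJ/mol)(1.816) = 4.50 kJ/mol
ΔG > 0, so the forward reaction is non-spontaneous (proceeds in reverse).

ΔG = 4.50 kJ/mol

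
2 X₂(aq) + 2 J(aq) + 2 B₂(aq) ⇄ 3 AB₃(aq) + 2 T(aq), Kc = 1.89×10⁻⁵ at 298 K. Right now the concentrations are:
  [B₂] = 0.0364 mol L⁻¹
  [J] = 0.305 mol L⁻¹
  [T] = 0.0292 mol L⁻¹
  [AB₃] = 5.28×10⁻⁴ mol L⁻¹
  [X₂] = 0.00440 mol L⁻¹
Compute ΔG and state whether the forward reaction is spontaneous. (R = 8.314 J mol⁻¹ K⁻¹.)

Qc = [AB₃]³·[T]² / ([X₂]²·[J]²·[B₂]²) = (5.28×10⁻⁴)³·(0.0292)² / ((0.00440)²·(0.305)²·(0.0364)²) = 5.26×10⁻⁵
ΔG = RT ln(Qc/Kc) = (8.314 J mol⁻¹ K⁻¹)(298 K) × ln(5.26×10⁻⁵/1.89×10⁻⁵)
   = (2.478 kJ/mol)(1.024) = 2.54 kJ/mol
ΔG > 0, so the forward reaction is non-spontaneous (proceeds in reverse).

ΔG = 2.54 kJ/mol; the forward reaction is non-spontaneous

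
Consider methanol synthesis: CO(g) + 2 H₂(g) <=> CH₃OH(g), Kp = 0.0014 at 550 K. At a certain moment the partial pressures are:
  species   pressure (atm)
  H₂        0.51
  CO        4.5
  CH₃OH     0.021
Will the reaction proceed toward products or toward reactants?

to the left

Qp = P(CH₃OH) / (P(CO)·P(H₂)²) = (0.021) / ((4.5)·(0.51)²) = 0.018
Qp = 0.018 > Kp = 0.0014, so the reverse reaction proceeds.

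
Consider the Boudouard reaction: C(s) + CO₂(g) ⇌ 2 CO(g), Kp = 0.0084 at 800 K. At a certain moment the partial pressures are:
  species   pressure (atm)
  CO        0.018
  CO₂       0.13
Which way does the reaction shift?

(C is a pure solid — omitted from Qp.)
Qp = P(CO)² / P(CO₂) = (0.018)² / (0.13) = 0.0025
Qp = 0.0025 < Kp = 0.0084, so the forward reaction proceeds.

toward products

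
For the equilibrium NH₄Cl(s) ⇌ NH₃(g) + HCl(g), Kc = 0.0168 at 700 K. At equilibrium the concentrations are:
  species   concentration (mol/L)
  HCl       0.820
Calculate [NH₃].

(NH₄Cl is a pure solid — omitted from Kc.)
At equilibrium, Kc = [NH₃]·[HCl] = 0.0168.
([NH₃])·(0.820) = 0.0168
[NH₃] = 0.0205 mol/L

[NH₃] = 0.0205 mol/L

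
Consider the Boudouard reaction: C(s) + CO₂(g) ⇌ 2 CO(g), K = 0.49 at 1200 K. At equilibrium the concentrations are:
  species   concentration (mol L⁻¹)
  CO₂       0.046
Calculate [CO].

(C is a pure solid — omitted from K.)
At equilibrium, K = [CO]² / [CO₂] = 0.49.
([CO])² / (0.046) = 0.49
[CO]² = 0.0225 ⇒ [CO] = 0.15 mol L⁻¹

[CO] = 0.15 mol L⁻¹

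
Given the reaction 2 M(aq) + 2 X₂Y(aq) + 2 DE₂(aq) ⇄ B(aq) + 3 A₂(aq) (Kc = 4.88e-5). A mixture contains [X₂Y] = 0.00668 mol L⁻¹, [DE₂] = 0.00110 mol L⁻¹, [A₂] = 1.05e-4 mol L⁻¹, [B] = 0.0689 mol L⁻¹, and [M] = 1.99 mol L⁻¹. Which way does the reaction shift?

toward reactants

Qc = [B]·[A₂]³ / ([M]²·[X₂Y]²·[DE₂]²) = (0.0689)·(1.05e-4)³ / ((1.99)²·(0.00668)²·(0.00110)²) = 3.73e-4
Qc = 3.73e-4 > Kc = 4.88e-5, so the reverse reaction proceeds.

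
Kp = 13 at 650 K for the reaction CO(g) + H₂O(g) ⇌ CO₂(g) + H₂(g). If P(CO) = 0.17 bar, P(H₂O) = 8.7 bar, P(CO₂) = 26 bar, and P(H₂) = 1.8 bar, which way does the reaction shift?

Qp = P(CO₂)·P(H₂) / (P(CO)·P(H₂O)) = (26)·(1.8) / ((0.17)·(8.7)) = 32
Qp = 32 > Kp = 13, so the reverse reaction proceeds.

to the left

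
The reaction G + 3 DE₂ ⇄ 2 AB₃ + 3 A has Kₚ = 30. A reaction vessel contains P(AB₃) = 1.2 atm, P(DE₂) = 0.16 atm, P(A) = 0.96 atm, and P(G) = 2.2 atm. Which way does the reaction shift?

Qₚ = P(AB₃)²·P(A)³ / (P(G)·P(DE₂)³) = (1.2)²·(0.96)³ / ((2.2)·(0.16)³) = 140
Qₚ = 140 > Kₚ = 30, so the reverse reaction proceeds.

toward reactants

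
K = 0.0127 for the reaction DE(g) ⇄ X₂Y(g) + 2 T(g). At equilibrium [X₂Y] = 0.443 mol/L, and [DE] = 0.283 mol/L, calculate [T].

At equilibrium, K = [X₂Y]·[T]² / [DE] = 0.0127.
(0.443)·([T])² / (0.283) = 0.0127
[T]² = 0.00811 ⇒ [T] = 0.0901 mol/L

[T] = 0.0901 mol/L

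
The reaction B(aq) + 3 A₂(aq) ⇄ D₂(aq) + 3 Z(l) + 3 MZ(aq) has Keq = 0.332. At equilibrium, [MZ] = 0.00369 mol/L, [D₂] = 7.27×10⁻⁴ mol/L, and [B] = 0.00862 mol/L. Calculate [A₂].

[A₂] = 0.00234 mol/L

(Z is a pure liquid — omitted from Keq.)
At equilibrium, Keq = [D₂]·[MZ]³ / ([B]·[A₂]³) = 0.332.
(7.27×10⁻⁴)·(0.00369)³ / ((0.00862)·([A₂])³) = 0.332
[A₂]³ = 1.28×10⁻⁸ ⇒ [A₂] = 0.00234 mol/L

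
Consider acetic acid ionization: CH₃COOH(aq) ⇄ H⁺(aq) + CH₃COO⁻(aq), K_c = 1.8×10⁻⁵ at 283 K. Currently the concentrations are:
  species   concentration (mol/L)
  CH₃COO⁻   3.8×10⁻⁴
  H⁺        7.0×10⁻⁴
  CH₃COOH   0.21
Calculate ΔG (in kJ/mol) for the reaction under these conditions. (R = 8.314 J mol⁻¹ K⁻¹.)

Q_c = [H⁺]·[CH₃COO⁻] / [CH₃COOH] = (7.0×10⁻⁴)·(3.8×10⁻⁴) / (0.21) = 1.27×10⁻⁶
ΔG = RT ln(Q_c/K_c) = (8.314 J mol⁻¹ K⁻¹)(283 K) × ln(1.27×10⁻⁶/1.8×10⁻⁵)
   = (2.353 kJ/mol)(-2.651) = -6.24 kJ/mol
ΔG < 0, so the forward reaction is spontaneous (proceeds forward).

ΔG = -6.24 kJ/mol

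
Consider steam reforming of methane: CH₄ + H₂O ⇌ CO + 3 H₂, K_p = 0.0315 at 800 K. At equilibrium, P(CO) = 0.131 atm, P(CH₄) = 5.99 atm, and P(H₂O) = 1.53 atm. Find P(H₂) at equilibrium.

At equilibrium, K_p = P(CO)·P(H₂)³ / (P(CH₄)·P(H₂O)) = 0.0315.
(0.131)·(P(H₂))³ / ((5.99)·(1.53)) = 0.0315
P(H₂)³ = 2.20 ⇒ P(H₂) = 1.30 atm

P(H₂) = 1.30 atm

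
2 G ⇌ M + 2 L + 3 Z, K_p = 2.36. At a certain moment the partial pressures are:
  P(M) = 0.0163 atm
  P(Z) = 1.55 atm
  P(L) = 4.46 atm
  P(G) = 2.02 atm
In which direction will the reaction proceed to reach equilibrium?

Q_p = P(M)·P(L)²·P(Z)³ / P(G)² = (0.0163)·(4.46)²·(1.55)³ / (2.02)² = 0.296
Q_p = 0.296 < K_p = 2.36, so the forward reaction proceeds.

in the forward direction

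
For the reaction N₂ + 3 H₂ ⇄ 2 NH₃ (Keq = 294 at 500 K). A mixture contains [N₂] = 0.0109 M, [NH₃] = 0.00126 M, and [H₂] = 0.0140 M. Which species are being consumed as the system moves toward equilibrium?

N₂, H₂ (reactants)

Q = [NH₃]² / ([N₂]·[H₂]³) = (0.00126)² / ((0.0109)·(0.0140)³) = 53.1
Q = 53.1 < Keq = 294: net forward reaction.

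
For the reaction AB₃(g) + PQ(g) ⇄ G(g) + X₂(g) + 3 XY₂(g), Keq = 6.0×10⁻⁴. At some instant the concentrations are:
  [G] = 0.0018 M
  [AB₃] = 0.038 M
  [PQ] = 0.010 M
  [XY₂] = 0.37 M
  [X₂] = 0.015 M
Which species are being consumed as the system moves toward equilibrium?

Q = [G]·[X₂]·[XY₂]³ / ([AB₃]·[PQ]) = (0.0018)·(0.015)·(0.37)³ / ((0.038)·(0.010)) = 0.0036
Q = 0.0036 > Keq = 6.0×10⁻⁴: net reverse reaction.

G, X₂, XY₂ (products)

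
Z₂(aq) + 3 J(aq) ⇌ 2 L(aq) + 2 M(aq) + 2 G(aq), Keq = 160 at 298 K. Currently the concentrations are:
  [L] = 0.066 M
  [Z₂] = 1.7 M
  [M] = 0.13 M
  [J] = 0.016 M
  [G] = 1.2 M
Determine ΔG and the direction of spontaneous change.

Q = [L]²·[M]²·[G]² / ([Z₂]·[J]³) = (0.066)²·(0.13)²·(1.2)² / ((1.7)·(0.016)³) = 15.2
ΔG = RT ln(Q/Keq) = (8.314 J mol⁻¹ K⁻¹)(298 K) × ln(15.2/160)
   = (2.478 kJ/mol)(-2.354) = -5.83 kJ/mol
ΔG < 0, so the forward reaction is spontaneous (proceeds forward).

ΔG = -5.83 kJ/mol; the forward reaction is spontaneous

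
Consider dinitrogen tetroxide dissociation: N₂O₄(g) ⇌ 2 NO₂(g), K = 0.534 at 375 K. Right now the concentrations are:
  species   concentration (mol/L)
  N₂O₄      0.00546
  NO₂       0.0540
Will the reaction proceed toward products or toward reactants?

Q = [NO₂]² / [N₂O₄] = (0.0540)² / (0.00546) = 0.534
Q = 0.534 = K, so the system is already at equilibrium.

no net change (already at equilibrium)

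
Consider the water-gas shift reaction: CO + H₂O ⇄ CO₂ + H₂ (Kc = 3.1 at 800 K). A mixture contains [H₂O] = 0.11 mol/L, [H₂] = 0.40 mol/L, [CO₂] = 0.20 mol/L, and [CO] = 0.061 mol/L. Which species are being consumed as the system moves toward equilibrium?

CO₂, H₂ (products)

Qc = [CO₂]·[H₂] / ([CO]·[H₂O]) = (0.20)·(0.40) / ((0.061)·(0.11)) = 12
Qc = 12 > Kc = 3.1: net reverse reaction.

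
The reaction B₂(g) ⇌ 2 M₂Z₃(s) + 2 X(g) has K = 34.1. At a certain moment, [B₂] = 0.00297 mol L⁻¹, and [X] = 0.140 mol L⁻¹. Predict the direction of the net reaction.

forward (toward products)

(M₂Z₃ is a pure solid — omitted from Q.)
Q = [X]² / [B₂] = (0.140)² / (0.00297) = 6.60
Q = 6.60 < K = 34.1, so the forward reaction proceeds.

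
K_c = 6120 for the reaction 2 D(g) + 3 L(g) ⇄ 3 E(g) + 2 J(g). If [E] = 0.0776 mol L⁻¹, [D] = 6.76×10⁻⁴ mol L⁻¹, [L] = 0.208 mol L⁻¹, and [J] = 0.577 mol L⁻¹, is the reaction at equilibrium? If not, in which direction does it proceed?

Q_c = [E]³·[J]² / ([D]²·[L]³) = (0.0776)³·(0.577)² / ((6.76×10⁻⁴)²·(0.208)³) = 37800
Q_c = 37800 > K_c = 6120, so the reverse reaction proceeds.

toward reactants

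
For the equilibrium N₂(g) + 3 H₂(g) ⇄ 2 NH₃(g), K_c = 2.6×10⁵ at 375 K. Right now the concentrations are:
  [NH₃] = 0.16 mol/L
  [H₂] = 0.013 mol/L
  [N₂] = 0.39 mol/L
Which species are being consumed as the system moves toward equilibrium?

N₂, H₂ (reactants)

Q_c = [NH₃]² / ([N₂]·[H₂]³) = (0.16)² / ((0.39)·(0.013)³) = 30000
Q_c = 30000 < K_c = 2.6×10⁵: net forward reaction.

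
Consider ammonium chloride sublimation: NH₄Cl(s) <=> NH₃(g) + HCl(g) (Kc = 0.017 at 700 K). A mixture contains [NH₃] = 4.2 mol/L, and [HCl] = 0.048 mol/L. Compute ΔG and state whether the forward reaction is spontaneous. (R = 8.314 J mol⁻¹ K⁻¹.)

ΔG = 14.4 kJ/mol; the forward reaction is non-spontaneous

(NH₄Cl is a pure solid — omitted from Qc.)
Qc = [NH₃]·[HCl] = (4.2)·(0.048) = 0.202
ΔG = RT ln(Qc/Kc) = (8.314 J mol⁻¹ K⁻¹)(700 K) × ln(0.202/0.017)
   = (5.820 kJ/mol)(2.475) = 14.4 kJ/mol
ΔG > 0, so the forward reaction is non-spontaneous (proceeds in reverse).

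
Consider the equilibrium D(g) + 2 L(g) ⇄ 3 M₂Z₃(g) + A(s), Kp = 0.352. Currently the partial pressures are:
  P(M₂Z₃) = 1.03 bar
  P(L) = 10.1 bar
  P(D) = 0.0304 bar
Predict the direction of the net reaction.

(A is a pure solid — omitted from Qp.)
Qp = P(M₂Z₃)³ / (P(D)·P(L)²) = (1.03)³ / ((0.0304)·(10.1)²) = 0.352
Qp = 0.352 = Kp, so the system is already at equilibrium.

no net change (already at equilibrium)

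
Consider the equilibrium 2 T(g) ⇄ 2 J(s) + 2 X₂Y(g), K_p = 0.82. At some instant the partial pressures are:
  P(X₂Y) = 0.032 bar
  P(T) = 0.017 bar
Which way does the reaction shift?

(J is a pure solid — omitted from Q_p.)
Q_p = P(X₂Y)² / P(T)² = (0.032)² / (0.017)² = 3.5
Q_p = 3.5 > K_p = 0.82, so the reverse reaction proceeds.

reverse (toward reactants)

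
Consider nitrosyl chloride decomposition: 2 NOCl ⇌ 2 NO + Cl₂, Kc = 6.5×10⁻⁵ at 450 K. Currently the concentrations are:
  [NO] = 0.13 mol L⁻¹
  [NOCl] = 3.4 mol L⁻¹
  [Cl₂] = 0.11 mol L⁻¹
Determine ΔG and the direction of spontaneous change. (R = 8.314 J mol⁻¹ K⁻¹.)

Qc = [NO]²·[Cl₂] / [NOCl]² = (0.13)²·(0.11) / (3.4)² = 1.61×10⁻⁴
ΔG = RT ln(Qc/Kc) = (8.314 J mol⁻¹ K⁻¹)(450 K) × ln(1.61×10⁻⁴/6.5×10⁻⁵)
   = (3.741 kJ/mol)(0.9070) = 3.39 kJ/mol
ΔG > 0, so the forward reaction is non-spontaneous (proceeds in reverse).

ΔG = 3.39 kJ/mol; the forward reaction is non-spontaneous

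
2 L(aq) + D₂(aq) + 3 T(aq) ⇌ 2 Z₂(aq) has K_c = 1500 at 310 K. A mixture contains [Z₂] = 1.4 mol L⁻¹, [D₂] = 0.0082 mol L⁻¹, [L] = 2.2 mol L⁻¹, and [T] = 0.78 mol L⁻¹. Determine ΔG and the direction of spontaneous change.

ΔG = -6.88 kJ/mol; the forward reaction is spontaneous

Q_c = [Z₂]² / ([L]²·[D₂]·[T]³) = (1.4)² / ((2.2)²·(0.0082)·(0.78)³) = 104
ΔG = RT ln(Q_c/K_c) = (8.314 J mol⁻¹ K⁻¹)(310 K) × ln(104/1500)
   = (2.577 kJ/mol)(-2.669) = -6.88 kJ/mol
ΔG < 0, so the forward reaction is spontaneous (proceeds forward).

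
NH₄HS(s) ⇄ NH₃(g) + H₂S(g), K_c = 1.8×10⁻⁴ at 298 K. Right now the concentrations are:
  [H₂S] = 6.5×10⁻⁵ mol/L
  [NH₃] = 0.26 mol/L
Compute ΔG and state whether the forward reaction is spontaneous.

ΔG = -5.86 kJ/mol; the forward reaction is spontaneous

(NH₄HS is a pure solid — omitted from Q_c.)
Q_c = [NH₃]·[H₂S] = (0.26)·(6.5×10⁻⁵) = 1.69×10⁻⁵
ΔG = RT ln(Q_c/K_c) = (8.314 J mol⁻¹ K⁻¹)(298 K) × ln(1.69×10⁻⁵/1.8×10⁻⁴)
   = (2.478 kJ/mol)(-2.366) = -5.86 kJ/mol
ΔG < 0, so the forward reaction is spontaneous (proceeds forward).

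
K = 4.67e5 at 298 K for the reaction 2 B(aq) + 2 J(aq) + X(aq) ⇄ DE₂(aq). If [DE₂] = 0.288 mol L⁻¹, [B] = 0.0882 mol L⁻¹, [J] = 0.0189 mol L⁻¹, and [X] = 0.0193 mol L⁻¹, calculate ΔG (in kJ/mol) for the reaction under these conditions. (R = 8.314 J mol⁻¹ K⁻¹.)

ΔG = 6.05 kJ/mol

Q = [DE₂] / ([B]²·[J]²·[X]) = (0.288) / ((0.0882)²·(0.0189)²·(0.0193)) = 5.37e6
ΔG = RT ln(Q/K) = (8.314 J mol⁻¹ K⁻¹)(298 K) × ln(5.37e6/4.67e5)
   = (2.478 kJ/mol)(2.442) = 6.05 kJ/mol
ΔG > 0, so the forward reaction is non-spontaneous (proceeds in reverse).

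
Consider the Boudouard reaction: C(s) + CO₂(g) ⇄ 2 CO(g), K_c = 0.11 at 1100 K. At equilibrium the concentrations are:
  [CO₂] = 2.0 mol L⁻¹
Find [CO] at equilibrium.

(C is a pure solid — omitted from K_c.)
At equilibrium, K_c = [CO]² / [CO₂] = 0.11.
([CO])² / (2.0) = 0.11
[CO]² = 0.220 ⇒ [CO] = 0.47 mol L⁻¹

[CO] = 0.47 mol L⁻¹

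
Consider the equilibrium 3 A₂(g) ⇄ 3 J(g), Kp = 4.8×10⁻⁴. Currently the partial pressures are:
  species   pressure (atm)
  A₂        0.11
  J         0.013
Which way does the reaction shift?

Qp = P(J)³ / P(A₂)³ = (0.013)³ / (0.11)³ = 0.0017
Qp = 0.0017 > Kp = 4.8×10⁻⁴, so the reverse reaction proceeds.

reverse (toward reactants)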